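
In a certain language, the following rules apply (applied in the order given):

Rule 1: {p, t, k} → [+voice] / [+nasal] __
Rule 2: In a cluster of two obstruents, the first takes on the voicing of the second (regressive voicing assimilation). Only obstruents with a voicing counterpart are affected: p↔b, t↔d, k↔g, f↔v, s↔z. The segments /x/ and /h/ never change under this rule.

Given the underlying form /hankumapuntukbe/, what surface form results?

Rule 1 (post-nasal voicing): /k/ is a voiceless stop immediately after the nasal /n/, so it voices to [g]. /t/ is a voiceless stop immediately after the nasal /n/, so it voices to [d]. /hankumapuntukbe/ → hangumapundukbe.
Rule 2 (regressive voicing assimilation): /k/ precedes the voiced obstruent /b/, so it voices to [g] by assimilation. /hangumapundukbe/ → hangumapundugbe.

hangumapundugbe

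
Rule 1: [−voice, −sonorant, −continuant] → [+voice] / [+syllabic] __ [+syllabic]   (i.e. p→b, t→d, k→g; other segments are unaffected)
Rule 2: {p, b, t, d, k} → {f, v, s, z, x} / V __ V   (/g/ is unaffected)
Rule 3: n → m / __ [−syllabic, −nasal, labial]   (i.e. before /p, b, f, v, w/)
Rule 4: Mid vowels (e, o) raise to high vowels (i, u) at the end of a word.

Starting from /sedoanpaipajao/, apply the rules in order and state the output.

sezoampaivajau

Rule 1 (intervocalic voicing): /p/ is a voiceless stop between vowels /i/ and /a/, so it voices to [b]. /sedoanpaipajao/ → sedoanpaibajao.
Rule 2 (intervocalic spirantization): /d/ is a stop between vowels /e/ and /o/, so it spirantizes to the fricative [z]. /b/ is a stop between vowels /i/ and /a/, so it spirantizes to the fricative [v]. /sedoanpaibajao/ → sezoanpaivajao.
Rule 3 (nasal place assimilation): /n/ precedes the labial consonant /p/, so it assimilates in place to [m]. /sezoanpaivajao/ → sezoampaivajao.
Rule 4 (final vowel raising): /o/ is a mid vowel in word-final position, so it raises to [u]. /sezoampaivajao/ → sezoampaivajau.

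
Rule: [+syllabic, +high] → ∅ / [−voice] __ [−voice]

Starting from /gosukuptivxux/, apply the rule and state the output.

goskptivxx

/u/ is a high vowel flanked by voiceless consonants /s/ and /k/, so it deletes.
/u/ is a high vowel flanked by voiceless consonants /k/ and /p/, so it deletes.
/u/ is a high vowel flanked by voiceless consonants /x/ and /x/, so it deletes.
The other instance of /i/ does not occur in the required environment and remains unchanged.
Surface form: [goskptivxx].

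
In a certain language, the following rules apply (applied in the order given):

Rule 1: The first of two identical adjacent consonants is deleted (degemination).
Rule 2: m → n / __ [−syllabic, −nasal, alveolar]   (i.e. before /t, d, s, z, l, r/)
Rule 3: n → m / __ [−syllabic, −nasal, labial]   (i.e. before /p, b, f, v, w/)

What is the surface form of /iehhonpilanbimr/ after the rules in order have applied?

iehompilambinr

Rule 1 (degemination): /hh/ is a geminate; the first /h/ deletes. /iehhonpilanbimr/ → iehonpilanbimr.
Rule 2 (nasal place assimilation): /m/ precedes the alveolar consonant /r/, so it assimilates in place to [n]. /iehonpilanbimr/ → iehonpilanbinr.
Rule 3 (nasal place assimilation): /n/ precedes the labial consonant /p/, so it assimilates in place to [m]. /n/ precedes the labial consonant /b/, so it assimilates in place to [m]. /iehonpilanbinr/ → iehompilambinr.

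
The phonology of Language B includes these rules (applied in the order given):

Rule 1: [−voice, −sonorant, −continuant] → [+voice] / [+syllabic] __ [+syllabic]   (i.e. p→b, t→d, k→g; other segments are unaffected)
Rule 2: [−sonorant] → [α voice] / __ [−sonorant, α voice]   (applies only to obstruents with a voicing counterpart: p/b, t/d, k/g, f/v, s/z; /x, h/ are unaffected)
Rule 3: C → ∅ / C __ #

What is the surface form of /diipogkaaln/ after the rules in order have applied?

Rule 1 (intervocalic voicing): /p/ is a voiceless stop between vowels /i/ and /o/, so it voices to [b]. /diipogkaaln/ → diibogkaaln.
Rule 2 (regressive voicing assimilation): /g/ precedes the voiceless obstruent /k/, so it devoices to [k] by assimilation. /diibogkaaln/ → diibokkaaln.
Rule 3 (final cluster simplification): /n/ is the second consonant of a word-final cluster /ln/, so it deletes. /diibokkaaln/ → diibokkaal.

diibokkaal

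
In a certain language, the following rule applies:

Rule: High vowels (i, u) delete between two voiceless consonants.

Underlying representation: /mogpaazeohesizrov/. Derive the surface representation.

No segment of /mogpaazeohesizrov/ meets the structural description of the rule, so the form surfaces unchanged.

mogpaazeohesizrov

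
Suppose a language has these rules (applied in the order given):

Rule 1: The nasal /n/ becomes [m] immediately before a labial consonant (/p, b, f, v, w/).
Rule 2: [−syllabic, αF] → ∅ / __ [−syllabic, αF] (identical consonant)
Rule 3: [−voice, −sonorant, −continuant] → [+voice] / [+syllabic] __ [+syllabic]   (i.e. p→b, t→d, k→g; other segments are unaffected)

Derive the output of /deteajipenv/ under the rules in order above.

dedeajibemv

Rule 1 (nasal place assimilation): /n/ precedes the labial consonant /v/, so it assimilates in place to [m]. /deteajipenv/ → deteajipemv.
Rule 2 (degemination): no segment meets the environment; /deteajipemv/ is unchanged.
Rule 3 (intervocalic voicing): /t/ is a voiceless stop between vowels /e/ and /e/, so it voices to [d]. /p/ is a voiceless stop between vowels /i/ and /e/, so it voices to [b]. /deteajipemv/ → dedeajibemv.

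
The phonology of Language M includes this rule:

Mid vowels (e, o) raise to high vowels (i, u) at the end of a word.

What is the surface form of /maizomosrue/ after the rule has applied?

maizomosrui

Scanning /maizomosrue/: /o/ at position 5 is not in the conditioning environment; /o/ at position 7 is not in the conditioning environment; /e/ is a mid vowel in word-final position, so it raises to [i].
Result: [maizomosrui].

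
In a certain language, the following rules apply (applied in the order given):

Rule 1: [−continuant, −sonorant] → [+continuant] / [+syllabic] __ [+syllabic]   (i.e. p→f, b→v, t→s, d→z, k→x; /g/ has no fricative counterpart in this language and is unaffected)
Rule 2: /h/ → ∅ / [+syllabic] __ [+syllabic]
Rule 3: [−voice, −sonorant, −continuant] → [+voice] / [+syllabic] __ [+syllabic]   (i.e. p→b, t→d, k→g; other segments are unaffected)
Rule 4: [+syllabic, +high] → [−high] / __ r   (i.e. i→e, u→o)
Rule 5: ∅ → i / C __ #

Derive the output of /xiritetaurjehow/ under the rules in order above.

Rule 1 (intervocalic spirantization): /t/ is a stop between vowels /i/ and /e/, so it spirantizes to the fricative [s]. /t/ is a stop between vowels /e/ and /a/, so it spirantizes to the fricative [s]. /xiritetaurjehow/ → xirisesaurjehow.
Rule 2 (intervocalic h-deletion): /h/ occurs between vowels /e/ and /o/, so it deletes. /xirisesaurjehow/ → xirisesaurjeow.
Rule 3 (intervocalic voicing): no segment meets the environment; /xirisesaurjeow/ is unchanged.
Rule 4 (pre-rhotic lowering): /i/ is a high vowel immediately before /r/, so it lowers to [e]. /u/ is a high vowel immediately before /r/, so it lowers to [o]. /xirisesaurjeow/ → xerisesaorjeow.
Rule 5 (final i-epenthesis): the form ends in the consonant /w/, so [i] is inserted word-finally. /xerisesaorjeow/ → xerisesaorjeowi.

xerisesaorjeowi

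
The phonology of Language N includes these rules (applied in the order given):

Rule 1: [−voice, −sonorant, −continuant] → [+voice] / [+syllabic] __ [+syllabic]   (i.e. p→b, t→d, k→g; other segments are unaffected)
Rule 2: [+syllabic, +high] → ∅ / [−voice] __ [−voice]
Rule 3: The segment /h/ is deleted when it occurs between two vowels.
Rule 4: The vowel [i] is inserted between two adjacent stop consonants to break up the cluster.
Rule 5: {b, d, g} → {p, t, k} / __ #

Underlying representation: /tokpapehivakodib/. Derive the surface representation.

Rule 1 (intervocalic voicing): /p/ is a voiceless stop between vowels /a/ and /e/, so it voices to [b]. /k/ is a voiceless stop between vowels /a/ and /o/, so it voices to [g]. /tokpapehivakodib/ → tokpabehivagodib.
Rule 2 (high vowel syncope): no segment meets the environment; /tokpabehivagodib/ is unchanged.
Rule 3 (intervocalic h-deletion): /h/ occurs between vowels /e/ and /i/, so it deletes. /tokpabehivagodib/ → tokpabeivagodib.
Rule 4 (stop-cluster i-epenthesis): /k/ and /p/ form a stop–stop cluster, so [i] is inserted between them. /tokpabeivagodib/ → tokipabeivagodib.
Rule 5 (final devoicing): /b/ is a voiced stop in word-final position, so it devoices to [p]. /tokipabeivagodib/ → tokipabeivagodip.

tokipabeivagodip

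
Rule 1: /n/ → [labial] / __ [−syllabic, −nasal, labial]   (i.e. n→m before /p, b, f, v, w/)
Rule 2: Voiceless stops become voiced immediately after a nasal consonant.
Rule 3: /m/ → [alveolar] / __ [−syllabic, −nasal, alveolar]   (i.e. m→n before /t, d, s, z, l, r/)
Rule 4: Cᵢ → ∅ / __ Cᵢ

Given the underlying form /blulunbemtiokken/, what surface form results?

Rule 1 (nasal place assimilation): /n/ precedes the labial consonant /b/, so it assimilates in place to [m]. /blulunbemtiokken/ → blulumbemtiokken.
Rule 2 (post-nasal voicing): /t/ is a voiceless stop immediately after the nasal /m/, so it voices to [d]. /blulumbemtiokken/ → blulumbemdiokken.
Rule 3 (nasal place assimilation): /m/ precedes the alveolar consonant /d/, so it assimilates in place to [n]. /blulumbemdiokken/ → blulumbendiokken.
Rule 4 (degemination): /kk/ is a geminate; the first /k/ deletes. /blulumbendiokken/ → blulumbendioken.

blulumbendioken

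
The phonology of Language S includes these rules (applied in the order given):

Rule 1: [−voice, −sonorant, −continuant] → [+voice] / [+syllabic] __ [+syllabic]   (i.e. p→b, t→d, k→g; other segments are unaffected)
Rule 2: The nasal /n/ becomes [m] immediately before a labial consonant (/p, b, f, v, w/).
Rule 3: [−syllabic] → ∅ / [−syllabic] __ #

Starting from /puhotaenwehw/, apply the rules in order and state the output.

Rule 1 (intervocalic voicing): /t/ is a voiceless stop between vowels /o/ and /a/, so it voices to [d]. /puhotaenwehw/ → puhodaenwehw.
Rule 2 (nasal place assimilation): /n/ precedes the labial consonant /w/, so it assimilates in place to [m]. /puhodaenwehw/ → puhodaemwehw.
Rule 3 (final cluster simplification): /w/ is the second consonant of a word-final cluster /hw/, so it deletes. /puhodaemwehw/ → puhodaemweh.

puhodaemweh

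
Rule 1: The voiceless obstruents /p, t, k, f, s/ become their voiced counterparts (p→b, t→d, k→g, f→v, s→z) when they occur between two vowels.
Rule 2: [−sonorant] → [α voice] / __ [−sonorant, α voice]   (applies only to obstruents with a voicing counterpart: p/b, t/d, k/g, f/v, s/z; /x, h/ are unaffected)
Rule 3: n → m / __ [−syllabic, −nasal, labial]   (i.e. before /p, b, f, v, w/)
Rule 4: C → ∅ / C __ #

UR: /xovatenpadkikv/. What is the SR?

xovadempatkig

Rule 1 (intervocalic voicing): /t/ is a voiceless obstruent between vowels /a/ and /e/, so it voices to [d]. /xovatenpadkikv/ → xovadenpadkikv.
Rule 2 (regressive voicing assimilation): /d/ precedes the voiceless obstruent /k/, so it devoices to [t] by assimilation. /k/ precedes the voiced obstruent /v/, so it voices to [g] by assimilation. /xovadenpadkikv/ → xovadenpatkigv.
Rule 3 (nasal place assimilation): /n/ precedes the labial consonant /p/, so it assimilates in place to [m]. /xovadenpatkigv/ → xovadempatkigv.
Rule 4 (final cluster simplification): /v/ is the second consonant of a word-final cluster /gv/, so it deletes. /xovadempatkigv/ → xovadempatkig.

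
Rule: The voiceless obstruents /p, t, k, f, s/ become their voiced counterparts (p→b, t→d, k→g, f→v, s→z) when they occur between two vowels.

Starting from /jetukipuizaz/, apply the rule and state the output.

jedugibuizaz

/t/ is a voiceless obstruent between vowels /e/ and /u/, so it voices to [d].
/k/ is a voiceless obstruent between vowels /u/ and /i/, so it voices to [g].
/p/ is a voiceless obstruent between vowels /i/ and /u/, so it voices to [b].
Surface form: [jedugibuizaz].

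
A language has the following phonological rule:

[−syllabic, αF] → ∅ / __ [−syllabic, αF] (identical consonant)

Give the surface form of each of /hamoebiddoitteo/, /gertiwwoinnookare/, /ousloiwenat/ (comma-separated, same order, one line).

hamoebidoiteo, gertiwoinookare, ousloiwenat

/hamoebiddoitteo/: /dd/ is a geminate; the first /d/ deletes. /tt/ is a geminate; the first /t/ deletes. → [hamoebidoiteo].
/gertiwwoinnookare/: /ww/ is a geminate; the first /w/ deletes. /nn/ is a geminate; the first /n/ deletes. → [gertiwoinookare].
/ousloiwenat/: the rule's environment is not met; surfaces unchanged as [ousloiwenat].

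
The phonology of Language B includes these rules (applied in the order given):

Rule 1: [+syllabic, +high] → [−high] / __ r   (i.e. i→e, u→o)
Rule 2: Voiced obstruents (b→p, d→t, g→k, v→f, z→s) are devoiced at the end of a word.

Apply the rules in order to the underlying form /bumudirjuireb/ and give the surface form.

Rule 1 (pre-rhotic lowering): /i/ is a high vowel immediately before /r/, so it lowers to [e]. /i/ is a high vowel immediately before /r/, so it lowers to [e]. /bumudirjuireb/ → bumuderjuereb.
Rule 2 (final devoicing): /b/ is a voiced obstruent in word-final position, so it devoices to [p]. /bumuderjuereb/ → bumuderjuerep.

bumuderjuerep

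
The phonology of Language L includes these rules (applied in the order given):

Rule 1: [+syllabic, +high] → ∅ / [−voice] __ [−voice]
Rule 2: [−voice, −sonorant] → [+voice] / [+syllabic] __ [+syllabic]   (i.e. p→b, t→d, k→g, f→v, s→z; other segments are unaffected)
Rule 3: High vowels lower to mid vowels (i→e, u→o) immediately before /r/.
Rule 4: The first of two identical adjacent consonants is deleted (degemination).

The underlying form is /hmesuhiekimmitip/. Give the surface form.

hmeshiegimitp

Rule 1 (high vowel syncope): /u/ is a high vowel flanked by voiceless consonants /s/ and /h/, so it deletes. /i/ is a high vowel flanked by voiceless consonants /t/ and /p/, so it deletes. /hmesuhiekimmitip/ → hmeshiekimmitp.
Rule 2 (intervocalic voicing): /k/ is a voiceless obstruent between vowels /e/ and /i/, so it voices to [g]. /hmeshiekimmitp/ → hmeshiegimmitp.
Rule 3 (pre-rhotic lowering): no segment meets the environment; /hmeshiegimmitp/ is unchanged.
Rule 4 (degemination): /mm/ is a geminate; the first /m/ deletes. /hmeshiegimmitp/ → hmeshiegimitp.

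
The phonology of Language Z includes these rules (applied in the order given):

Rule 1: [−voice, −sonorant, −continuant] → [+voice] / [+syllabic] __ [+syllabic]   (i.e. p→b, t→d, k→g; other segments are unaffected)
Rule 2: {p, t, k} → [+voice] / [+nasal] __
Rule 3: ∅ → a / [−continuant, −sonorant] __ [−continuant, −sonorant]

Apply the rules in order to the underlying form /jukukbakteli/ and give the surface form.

Rule 1 (intervocalic voicing): /k/ is a voiceless stop between vowels /u/ and /u/, so it voices to [g]. /jukukbakteli/ → jugukbakteli.
Rule 2 (post-nasal voicing): no segment meets the environment; /jugukbakteli/ is unchanged.
Rule 3 (stop-cluster a-epenthesis): /k/ and /b/ form a stop–stop cluster, so [a] is inserted between them. /k/ and /t/ form a stop–stop cluster, so [a] is inserted between them. /jugukbakteli/ → jugukabakateli.

jugukabakateli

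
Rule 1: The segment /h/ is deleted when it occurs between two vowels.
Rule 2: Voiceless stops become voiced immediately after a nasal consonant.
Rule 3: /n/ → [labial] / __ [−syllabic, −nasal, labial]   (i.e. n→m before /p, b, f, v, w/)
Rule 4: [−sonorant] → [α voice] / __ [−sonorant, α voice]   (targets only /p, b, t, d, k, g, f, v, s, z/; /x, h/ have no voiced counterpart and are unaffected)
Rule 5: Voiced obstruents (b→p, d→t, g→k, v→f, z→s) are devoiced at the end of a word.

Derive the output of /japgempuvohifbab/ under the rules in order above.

jabgembuvoivbap

Rule 1 (intervocalic h-deletion): /h/ occurs between vowels /o/ and /i/, so it deletes. /japgempuvohifbab/ → japgempuvoifbab.
Rule 2 (post-nasal voicing): /p/ is a voiceless stop immediately after the nasal /m/, so it voices to [b]. /japgempuvoifbab/ → japgembuvoifbab.
Rule 3 (nasal place assimilation): no segment meets the environment; /japgembuvoifbab/ is unchanged.
Rule 4 (regressive voicing assimilation): /p/ precedes the voiced obstruent /g/, so it voices to [b] by assimilation. /f/ precedes the voiced obstruent /b/, so it voices to [v] by assimilation. /japgembuvoifbab/ → jabgembuvoivbab.
Rule 5 (final devoicing): /b/ is a voiced obstruent in word-final position, so it devoices to [p]. /jabgembuvoivbab/ → jabgembuvoivbap.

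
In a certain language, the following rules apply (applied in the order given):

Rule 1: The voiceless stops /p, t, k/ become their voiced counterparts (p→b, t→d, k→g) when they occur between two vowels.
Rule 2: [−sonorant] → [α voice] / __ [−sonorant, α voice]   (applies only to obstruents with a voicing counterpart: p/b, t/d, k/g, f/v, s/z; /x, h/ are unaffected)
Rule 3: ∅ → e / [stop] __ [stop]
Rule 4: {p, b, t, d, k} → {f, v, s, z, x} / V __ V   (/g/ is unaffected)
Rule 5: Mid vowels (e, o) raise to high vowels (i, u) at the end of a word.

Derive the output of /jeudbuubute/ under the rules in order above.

jeuzevuuvuzi

Rule 1 (intervocalic voicing): /t/ is a voiceless stop between vowels /u/ and /e/, so it voices to [d]. /jeudbuubute/ → jeudbuubude.
Rule 2 (regressive voicing assimilation): no segment meets the environment; /jeudbuubude/ is unchanged.
Rule 3 (stop-cluster e-epenthesis): /d/ and /b/ form a stop–stop cluster, so [e] is inserted between them. /jeudbuubude/ → jeudebuubude.
Rule 4 (intervocalic spirantization): /d/ is a stop between vowels /u/ and /e/, so it spirantizes to the fricative [z]. /b/ is a stop between vowels /e/ and /u/, so it spirantizes to the fricative [v]. /b/ is a stop between vowels /u/ and /u/, so it spirantizes to the fricative [v]. /d/ is a stop between vowels /u/ and /e/, so it spirantizes to the fricative [z]. /jeudebuubude/ → jeuzevuuvuze.
Rule 5 (final vowel raising): /e/ is a mid vowel in word-final position, so it raises to [i]. /jeuzevuuvuze/ → jeuzevuuvuzi.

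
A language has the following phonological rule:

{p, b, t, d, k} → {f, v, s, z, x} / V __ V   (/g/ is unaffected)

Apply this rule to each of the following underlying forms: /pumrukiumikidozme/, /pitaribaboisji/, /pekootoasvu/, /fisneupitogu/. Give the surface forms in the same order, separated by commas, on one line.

pumruxiumixizozme, pisarivavoisji, pexoosoasvu, fisneufisogu

/pumrukiumikidozme/: /k/ is a stop between vowels /u/ and /i/, so it spirantizes to the fricative [x]. /k/ is a stop between vowels /i/ and /i/, so it spirantizes to the fricative [x]. /d/ is a stop between vowels /i/ and /o/, so it spirantizes to the fricative [z]. → [pumruxiumixizozme].
/pitaribaboisji/: /t/ is a stop between vowels /i/ and /a/, so it spirantizes to the fricative [s]. /b/ is a stop between vowels /i/ and /a/, so it spirantizes to the fricative [v]. /b/ is a stop between vowels /a/ and /o/, so it spirantizes to the fricative [v]. → [pisarivavoisji].
/pekootoasvu/: /k/ is a stop between vowels /e/ and /o/, so it spirantizes to the fricative [x]. /t/ is a stop between vowels /o/ and /o/, so it spirantizes to the fricative [s]. → [pexoosoasvu].
/fisneupitogu/: /p/ is a stop between vowels /u/ and /i/, so it spirantizes to the fricative [f]. /t/ is a stop between vowels /i/ and /o/, so it spirantizes to the fricative [s]. → [fisneufisogu].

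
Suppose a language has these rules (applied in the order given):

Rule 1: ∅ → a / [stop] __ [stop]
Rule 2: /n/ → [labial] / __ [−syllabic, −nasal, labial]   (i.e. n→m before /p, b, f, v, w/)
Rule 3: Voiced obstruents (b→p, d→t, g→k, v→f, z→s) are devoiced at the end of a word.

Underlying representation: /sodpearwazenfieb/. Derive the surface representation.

Rule 1 (stop-cluster a-epenthesis): /d/ and /p/ form a stop–stop cluster, so [a] is inserted between them. /sodpearwazenfieb/ → sodapearwazenfieb.
Rule 2 (nasal place assimilation): /n/ precedes the labial consonant /f/, so it assimilates in place to [m]. /sodapearwazenfieb/ → sodapearwazemfieb.
Rule 3 (final devoicing): /b/ is a voiced obstruent in word-final position, so it devoices to [p]. /sodapearwazemfieb/ → sodapearwazemfiep.

sodapearwazemfiep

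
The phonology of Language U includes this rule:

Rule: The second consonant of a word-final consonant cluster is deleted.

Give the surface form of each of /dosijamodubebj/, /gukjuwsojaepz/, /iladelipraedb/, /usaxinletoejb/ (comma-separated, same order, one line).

dosijamodubeb, gukjuwsojaep, iladelipraed, usaxinletoej

/dosijamodubebj/: /j/ is the second consonant of a word-final cluster /bj/, so it deletes. → [dosijamodubeb].
/gukjuwsojaepz/: /z/ is the second consonant of a word-final cluster /pz/, so it deletes. → [gukjuwsojaep].
/iladelipraedb/: /b/ is the second consonant of a word-final cluster /db/, so it deletes. → [iladelipraed].
/usaxinletoejb/: /b/ is the second consonant of a word-final cluster /jb/, so it deletes. → [usaxinletoej].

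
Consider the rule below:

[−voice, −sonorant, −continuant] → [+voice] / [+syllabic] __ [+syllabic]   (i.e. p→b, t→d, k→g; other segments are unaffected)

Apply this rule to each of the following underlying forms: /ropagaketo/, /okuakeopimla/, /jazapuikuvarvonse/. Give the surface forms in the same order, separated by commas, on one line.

/ropagaketo/: /p/ is a voiceless stop between vowels /o/ and /a/, so it voices to [b]. /k/ is a voiceless stop between vowels /a/ and /e/, so it voices to [g]. /t/ is a voiceless stop between vowels /e/ and /o/, so it voices to [d]. → [robagagedo].
/okuakeopimla/: /k/ is a voiceless stop between vowels /o/ and /u/, so it voices to [g]. /k/ is a voiceless stop between vowels /a/ and /e/, so it voices to [g]. /p/ is a voiceless stop between vowels /o/ and /i/, so it voices to [b]. → [oguageobimla].
/jazapuikuvarvonse/: /p/ is a voiceless stop between vowels /a/ and /u/, so it voices to [b]. /k/ is a voiceless stop between vowels /i/ and /u/, so it voices to [g]. → [jazabuiguvarvonse].

robagagedo, oguageobimla, jazabuiguvarvonse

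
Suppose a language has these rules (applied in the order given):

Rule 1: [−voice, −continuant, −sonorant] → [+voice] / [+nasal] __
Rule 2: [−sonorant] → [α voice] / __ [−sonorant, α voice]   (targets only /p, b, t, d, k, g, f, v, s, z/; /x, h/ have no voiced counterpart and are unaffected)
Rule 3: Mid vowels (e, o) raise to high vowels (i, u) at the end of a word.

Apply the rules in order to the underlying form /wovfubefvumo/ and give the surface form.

woffubevvumu

Rule 1 (post-nasal voicing): no segment meets the environment; /wovfubefvumo/ is unchanged.
Rule 2 (regressive voicing assimilation): /v/ precedes the voiceless obstruent /f/, so it devoices to [f] by assimilation. /f/ precedes the voiced obstruent /v/, so it voices to [v] by assimilation. /wovfubefvumo/ → woffubevvumo.
Rule 3 (final vowel raising): /o/ is a mid vowel in word-final position, so it raises to [u]. /woffubevvumo/ → woffubevvumu.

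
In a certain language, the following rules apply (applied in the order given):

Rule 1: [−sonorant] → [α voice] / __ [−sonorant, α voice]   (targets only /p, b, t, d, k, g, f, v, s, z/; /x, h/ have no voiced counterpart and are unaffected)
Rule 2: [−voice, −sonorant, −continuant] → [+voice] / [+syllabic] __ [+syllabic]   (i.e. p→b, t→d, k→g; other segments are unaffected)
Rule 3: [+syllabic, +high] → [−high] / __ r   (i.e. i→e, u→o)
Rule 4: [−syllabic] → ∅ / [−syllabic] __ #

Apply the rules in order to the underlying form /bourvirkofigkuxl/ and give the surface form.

boorverkofikkux

Rule 1 (regressive voicing assimilation): /g/ precedes the voiceless obstruent /k/, so it devoices to [k] by assimilation. /bourvirkofigkuxl/ → bourvirkofikkuxl.
Rule 2 (intervocalic voicing): no segment meets the environment; /bourvirkofikkuxl/ is unchanged.
Rule 3 (pre-rhotic lowering): /u/ is a high vowel immediately before /r/, so it lowers to [o]. /i/ is a high vowel immediately before /r/, so it lowers to [e]. /bourvirkofikkuxl/ → boorverkofikkuxl.
Rule 4 (final cluster simplification): /l/ is the second consonant of a word-final cluster /xl/, so it deletes. /boorverkofikkuxl/ → boorverkofikkux.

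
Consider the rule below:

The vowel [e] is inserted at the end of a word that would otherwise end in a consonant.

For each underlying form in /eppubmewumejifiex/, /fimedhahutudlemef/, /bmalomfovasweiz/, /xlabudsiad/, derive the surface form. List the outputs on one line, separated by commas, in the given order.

/eppubmewumejifiex/: the form ends in the consonant /x/, so [e] is inserted word-finally. → [eppubmewumejifiexe].
/fimedhahutudlemef/: the form ends in the consonant /f/, so [e] is inserted word-finally. → [fimedhahutudlemefe].
/bmalomfovasweiz/: the form ends in the consonant /z/, so [e] is inserted word-finally. → [bmalomfovasweize].
/xlabudsiad/: the form ends in the consonant /d/, so [e] is inserted word-finally. → [xlabudsiade].

eppubmewumejifiexe, fimedhahutudlemefe, bmalomfovasweize, xlabudsiade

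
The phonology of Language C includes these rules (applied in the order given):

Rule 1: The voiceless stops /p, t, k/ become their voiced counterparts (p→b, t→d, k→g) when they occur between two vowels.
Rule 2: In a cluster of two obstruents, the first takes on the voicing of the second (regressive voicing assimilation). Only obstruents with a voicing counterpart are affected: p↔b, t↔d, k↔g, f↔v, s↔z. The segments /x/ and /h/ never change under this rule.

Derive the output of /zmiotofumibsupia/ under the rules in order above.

Rule 1 (intervocalic voicing): /t/ is a voiceless stop between vowels /o/ and /o/, so it voices to [d]. /p/ is a voiceless stop between vowels /u/ and /i/, so it voices to [b]. /zmiotofumibsupia/ → zmiodofumibsubia.
Rule 2 (regressive voicing assimilation): /b/ precedes the voiceless obstruent /s/, so it devoices to [p] by assimilation. /zmiodofumibsubia/ → zmiodofumipsubia.

zmiodofumipsubia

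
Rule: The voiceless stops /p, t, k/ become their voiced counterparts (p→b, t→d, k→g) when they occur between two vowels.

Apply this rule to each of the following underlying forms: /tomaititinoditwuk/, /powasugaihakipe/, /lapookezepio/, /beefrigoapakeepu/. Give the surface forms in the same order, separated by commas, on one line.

/tomaititinoditwuk/: /t/ is a voiceless stop between vowels /i/ and /i/, so it voices to [d]. /t/ is a voiceless stop between vowels /i/ and /i/, so it voices to [d]. → [tomaididinoditwuk].
/powasugaihakipe/: /k/ is a voiceless stop between vowels /a/ and /i/, so it voices to [g]. /p/ is a voiceless stop between vowels /i/ and /e/, so it voices to [b]. → [powasugaihagibe].
/lapookezepio/: /p/ is a voiceless stop between vowels /a/ and /o/, so it voices to [b]. /k/ is a voiceless stop between vowels /o/ and /e/, so it voices to [g]. /p/ is a voiceless stop between vowels /e/ and /i/, so it voices to [b]. → [laboogezebio].
/beefrigoapakeepu/: /p/ is a voiceless stop between vowels /a/ and /a/, so it voices to [b]. /k/ is a voiceless stop between vowels /a/ and /e/, so it voices to [g]. /p/ is a voiceless stop between vowels /e/ and /u/, so it voices to [b]. → [beefrigoabageebu].

tomaididinoditwuk, powasugaihagibe, laboogezebio, beefrigoabageebu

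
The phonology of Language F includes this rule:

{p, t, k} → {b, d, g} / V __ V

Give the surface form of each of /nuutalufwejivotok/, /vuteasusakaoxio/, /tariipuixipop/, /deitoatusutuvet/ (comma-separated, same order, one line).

nuudalufwejivodok, vudeasusagaoxio, tariibuixibop, deidoadusuduvet

/nuutalufwejivotok/: /t/ is a voiceless stop between vowels /u/ and /a/, so it voices to [d]. /t/ is a voiceless stop between vowels /o/ and /o/, so it voices to [d]. → [nuudalufwejivodok].
/vuteasusakaoxio/: /t/ is a voiceless stop between vowels /u/ and /e/, so it voices to [d]. /k/ is a voiceless stop between vowels /a/ and /a/, so it voices to [g]. → [vudeasusagaoxio].
/tariipuixipop/: /p/ is a voiceless stop between vowels /i/ and /u/, so it voices to [b]. /p/ is a voiceless stop between vowels /i/ and /o/, so it voices to [b]. → [tariibuixibop].
/deitoatusutuvet/: /t/ is a voiceless stop between vowels /i/ and /o/, so it voices to [d]. /t/ is a voiceless stop between vowels /a/ and /u/, so it voices to [d]. /t/ is a voiceless stop between vowels /u/ and /u/, so it voices to [d]. → [deidoadusuduvet].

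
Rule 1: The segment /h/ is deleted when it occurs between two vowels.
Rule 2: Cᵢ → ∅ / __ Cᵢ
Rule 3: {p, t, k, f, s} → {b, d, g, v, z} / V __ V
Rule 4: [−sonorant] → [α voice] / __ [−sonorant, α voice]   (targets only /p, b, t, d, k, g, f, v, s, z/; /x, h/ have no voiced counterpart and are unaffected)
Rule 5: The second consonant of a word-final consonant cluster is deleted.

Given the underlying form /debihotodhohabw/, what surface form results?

Rule 1 (intervocalic h-deletion): /h/ occurs between vowels /i/ and /o/, so it deletes. /h/ occurs between vowels /o/ and /a/, so it deletes. /debihotodhohabw/ → debiotodhoabw.
Rule 2 (degemination): no segment meets the environment; /debiotodhoabw/ is unchanged.
Rule 3 (intervocalic voicing): /t/ is a voiceless obstruent between vowels /o/ and /o/, so it voices to [d]. /debiotodhoabw/ → debiododhoabw.
Rule 4 (regressive voicing assimilation): /d/ precedes the voiceless obstruent /h/, so it devoices to [t] by assimilation. /debiododhoabw/ → debiodothoabw.
Rule 5 (final cluster simplification): /w/ is the second consonant of a word-final cluster /bw/, so it deletes. /debiodothoabw/ → debiodothoab.

debiodothoab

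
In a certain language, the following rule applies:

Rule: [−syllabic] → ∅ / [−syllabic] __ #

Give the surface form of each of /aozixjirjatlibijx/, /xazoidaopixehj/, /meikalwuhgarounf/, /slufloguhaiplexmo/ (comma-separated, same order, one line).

/aozixjirjatlibijx/: /x/ is the second consonant of a word-final cluster /jx/, so it deletes. → [aozixjirjatlibij].
/xazoidaopixehj/: /j/ is the second consonant of a word-final cluster /hj/, so it deletes. → [xazoidaopixeh].
/meikalwuhgarounf/: /f/ is the second consonant of a word-final cluster /nf/, so it deletes. → [meikalwuhgaroun].
/slufloguhaiplexmo/: the rule's environment is not met; surfaces unchanged as [slufloguhaiplexmo].

aozixjirjatlibij, xazoidaopixeh, meikalwuhgaroun, slufloguhaiplexmo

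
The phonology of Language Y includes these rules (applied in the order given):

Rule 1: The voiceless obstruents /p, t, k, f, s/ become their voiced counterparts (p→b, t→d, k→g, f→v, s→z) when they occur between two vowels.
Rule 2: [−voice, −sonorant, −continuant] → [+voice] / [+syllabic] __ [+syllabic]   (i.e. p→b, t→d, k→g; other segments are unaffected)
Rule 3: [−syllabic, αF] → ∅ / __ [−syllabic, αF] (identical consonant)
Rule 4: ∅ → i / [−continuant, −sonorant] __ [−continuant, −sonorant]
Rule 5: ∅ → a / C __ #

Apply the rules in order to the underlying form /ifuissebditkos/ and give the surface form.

ivuisebiditikosa

Rule 1 (intervocalic voicing): /f/ is a voiceless obstruent between vowels /i/ and /u/, so it voices to [v]. /ifuissebditkos/ → ivuissebditkos.
Rule 2 (intervocalic voicing): no segment meets the environment; /ivuissebditkos/ is unchanged.
Rule 3 (degemination): /ss/ is a geminate; the first /s/ deletes. /ivuissebditkos/ → ivuisebditkos.
Rule 4 (stop-cluster i-epenthesis): /b/ and /d/ form a stop–stop cluster, so [i] is inserted between them. /t/ and /k/ form a stop–stop cluster, so [i] is inserted between them. /ivuisebditkos/ → ivuisebiditikos.
Rule 5 (final a-epenthesis): the form ends in the consonant /s/, so [a] is inserted word-finally. /ivuisebiditikos/ → ivuisebiditikosa.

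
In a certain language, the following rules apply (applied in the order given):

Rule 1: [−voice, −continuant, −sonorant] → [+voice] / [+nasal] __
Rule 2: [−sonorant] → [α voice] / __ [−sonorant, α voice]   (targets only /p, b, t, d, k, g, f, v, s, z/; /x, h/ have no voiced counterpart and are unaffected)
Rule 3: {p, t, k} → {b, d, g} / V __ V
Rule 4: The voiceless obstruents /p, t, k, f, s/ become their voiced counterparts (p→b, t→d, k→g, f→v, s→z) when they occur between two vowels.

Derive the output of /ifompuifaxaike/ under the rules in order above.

ivombuivaxaige

Rule 1 (post-nasal voicing): /p/ is a voiceless stop immediately after the nasal /m/, so it voices to [b]. /ifompuifaxaike/ → ifombuifaxaike.
Rule 2 (regressive voicing assimilation): no segment meets the environment; /ifombuifaxaike/ is unchanged.
Rule 3 (intervocalic voicing): /k/ is a voiceless stop between vowels /i/ and /e/, so it voices to [g]. /ifombuifaxaike/ → ifombuifaxaige.
Rule 4 (intervocalic voicing): /f/ is a voiceless obstruent between vowels /i/ and /o/, so it voices to [v]. /f/ is a voiceless obstruent between vowels /i/ and /a/, so it voices to [v]. /ifombuifaxaige/ → ivombuivaxaige.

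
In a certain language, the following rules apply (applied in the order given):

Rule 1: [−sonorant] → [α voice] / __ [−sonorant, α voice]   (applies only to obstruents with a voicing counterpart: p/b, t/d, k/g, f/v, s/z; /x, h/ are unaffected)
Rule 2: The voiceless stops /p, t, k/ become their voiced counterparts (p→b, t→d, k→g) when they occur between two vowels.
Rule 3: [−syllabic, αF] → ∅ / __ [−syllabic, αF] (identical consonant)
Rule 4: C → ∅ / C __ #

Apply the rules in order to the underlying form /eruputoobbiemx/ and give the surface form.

erubudoobiem

Rule 1 (regressive voicing assimilation): no segment meets the environment; /eruputoobbiemx/ is unchanged.
Rule 2 (intervocalic voicing): /p/ is a voiceless stop between vowels /u/ and /u/, so it voices to [b]. /t/ is a voiceless stop between vowels /u/ and /o/, so it voices to [d]. /eruputoobbiemx/ → erubudoobbiemx.
Rule 3 (degemination): /bb/ is a geminate; the first /b/ deletes. /erubudoobbiemx/ → erubudoobiemx.
Rule 4 (final cluster simplification): /x/ is the second consonant of a word-final cluster /mx/, so it deletes. /erubudoobiemx/ → erubudoobiem.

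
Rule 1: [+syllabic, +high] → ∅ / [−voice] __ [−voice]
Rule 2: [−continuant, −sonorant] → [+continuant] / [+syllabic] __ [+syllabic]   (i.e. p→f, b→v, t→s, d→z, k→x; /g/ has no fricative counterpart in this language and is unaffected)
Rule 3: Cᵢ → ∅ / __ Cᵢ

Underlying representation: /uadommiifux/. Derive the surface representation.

uazomiifx

Rule 1 (high vowel syncope): /u/ is a high vowel flanked by voiceless consonants /f/ and /x/, so it deletes. /uadommiifux/ → uadommiifx.
Rule 2 (intervocalic spirantization): /d/ is a stop between vowels /a/ and /o/, so it spirantizes to the fricative [z]. /uadommiifx/ → uazommiifx.
Rule 3 (degemination): /mm/ is a geminate; the first /m/ deletes. /uazommiifx/ → uazomiifx.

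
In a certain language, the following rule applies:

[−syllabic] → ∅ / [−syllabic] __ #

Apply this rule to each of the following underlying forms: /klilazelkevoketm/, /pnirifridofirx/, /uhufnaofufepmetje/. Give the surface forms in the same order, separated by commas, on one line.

klilazelkevoket, pnirifridofir, uhufnaofufepmetje

/klilazelkevoketm/: /m/ is the second consonant of a word-final cluster /tm/, so it deletes. → [klilazelkevoket].
/pnirifridofirx/: /x/ is the second consonant of a word-final cluster /rx/, so it deletes. → [pnirifridofir].
/uhufnaofufepmetje/: the rule's environment is not met; surfaces unchanged as [uhufnaofufepmetje].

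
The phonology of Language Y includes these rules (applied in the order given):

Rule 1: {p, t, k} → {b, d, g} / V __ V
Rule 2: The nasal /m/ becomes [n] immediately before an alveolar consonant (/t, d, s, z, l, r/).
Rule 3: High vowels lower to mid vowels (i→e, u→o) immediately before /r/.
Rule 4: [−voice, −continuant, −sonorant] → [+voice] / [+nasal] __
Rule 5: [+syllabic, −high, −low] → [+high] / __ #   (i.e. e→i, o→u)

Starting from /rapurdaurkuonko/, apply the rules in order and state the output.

Rule 1 (intervocalic voicing): /p/ is a voiceless stop between vowels /a/ and /u/, so it voices to [b]. /rapurdaurkuonko/ → raburdaurkuonko.
Rule 2 (nasal place assimilation): no segment meets the environment; /raburdaurkuonko/ is unchanged.
Rule 3 (pre-rhotic lowering): /u/ is a high vowel immediately before /r/, so it lowers to [o]. /u/ is a high vowel immediately before /r/, so it lowers to [o]. /raburdaurkuonko/ → rabordaorkuonko.
Rule 4 (post-nasal voicing): /k/ is a voiceless stop immediately after the nasal /n/, so it voices to [g]. /rabordaorkuonko/ → rabordaorkuongo.
Rule 5 (final vowel raising): /o/ is a mid vowel in word-final position, so it raises to [u]. /rabordaorkuongo/ → rabordaorkuongu.

rabordaorkuongu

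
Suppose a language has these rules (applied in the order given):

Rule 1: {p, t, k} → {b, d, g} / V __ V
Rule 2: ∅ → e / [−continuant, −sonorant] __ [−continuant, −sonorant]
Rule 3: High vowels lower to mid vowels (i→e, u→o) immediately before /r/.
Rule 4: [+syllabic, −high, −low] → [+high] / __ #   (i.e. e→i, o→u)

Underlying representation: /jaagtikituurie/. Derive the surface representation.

jaagetigiduorii

Rule 1 (intervocalic voicing): /k/ is a voiceless stop between vowels /i/ and /i/, so it voices to [g]. /t/ is a voiceless stop between vowels /i/ and /u/, so it voices to [d]. /jaagtikituurie/ → jaagtigiduurie.
Rule 2 (stop-cluster e-epenthesis): /g/ and /t/ form a stop–stop cluster, so [e] is inserted between them. /jaagtigiduurie/ → jaagetigiduurie.
Rule 3 (pre-rhotic lowering): /u/ is a high vowel immediately before /r/, so it lowers to [o]. /jaagetigiduurie/ → jaagetigiduorie.
Rule 4 (final vowel raising): /e/ is a mid vowel in word-final position, so it raises to [i]. /jaagetigiduorie/ → jaagetigiduorii.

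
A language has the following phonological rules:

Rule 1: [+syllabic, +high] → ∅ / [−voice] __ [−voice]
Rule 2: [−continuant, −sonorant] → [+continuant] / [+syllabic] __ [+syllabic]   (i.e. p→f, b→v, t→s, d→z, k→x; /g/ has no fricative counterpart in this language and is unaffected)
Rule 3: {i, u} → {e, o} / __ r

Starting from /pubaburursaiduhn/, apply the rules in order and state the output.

puvavororsaizuhn

Rule 1 (high vowel syncope): no segment meets the environment; /pubaburursaiduhn/ is unchanged.
Rule 2 (intervocalic spirantization): /b/ is a stop between vowels /u/ and /a/, so it spirantizes to the fricative [v]. /b/ is a stop between vowels /a/ and /u/, so it spirantizes to the fricative [v]. /d/ is a stop between vowels /i/ and /u/, so it spirantizes to the fricative [z]. /pubaburursaiduhn/ → puvavurursaizuhn.
Rule 3 (pre-rhotic lowering): /u/ is a high vowel immediately before /r/, so it lowers to [o]. /u/ is a high vowel immediately before /r/, so it lowers to [o]. /puvavurursaizuhn/ → puvavororsaizuhn.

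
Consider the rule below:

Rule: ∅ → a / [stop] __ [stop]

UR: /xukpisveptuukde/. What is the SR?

/k/ and /p/ form a stop–stop cluster, so [a] is inserted between them.
/p/ and /t/ form a stop–stop cluster, so [a] is inserted between them.
/k/ and /d/ form a stop–stop cluster, so [a] is inserted between them.
Surface form: [xukapisvepatuukade].

xukapisvepatuukade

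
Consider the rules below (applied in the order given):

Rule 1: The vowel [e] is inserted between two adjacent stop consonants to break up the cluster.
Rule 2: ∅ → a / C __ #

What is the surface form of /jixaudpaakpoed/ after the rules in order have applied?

jixaudepaakepoeda

Rule 1 (stop-cluster e-epenthesis): /d/ and /p/ form a stop–stop cluster, so [e] is inserted between them. /k/ and /p/ form a stop–stop cluster, so [e] is inserted between them. /jixaudpaakpoed/ → jixaudepaakepoed.
Rule 2 (final a-epenthesis): the form ends in the consonant /d/, so [a] is inserted word-finally. /jixaudepaakepoed/ → jixaudepaakepoeda.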